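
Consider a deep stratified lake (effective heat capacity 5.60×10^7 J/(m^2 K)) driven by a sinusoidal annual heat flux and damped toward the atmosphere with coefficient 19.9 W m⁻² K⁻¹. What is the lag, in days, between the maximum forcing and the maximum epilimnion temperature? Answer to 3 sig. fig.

29.7 days

Areal heat capacity C = 5.60×10^7 J/(m^2 K) (given).
ω = 2π / 3.15×10^7 s = 1.99×10^-7 s⁻¹.
Phase lag φ = arctan(Cω/λ) = arctan(11.2/19.9) = 0.511 rad.
Time lag = φ / ω = 0.511 / 1.99×10^-7 = 2.56×10^6 s = 29.7 days.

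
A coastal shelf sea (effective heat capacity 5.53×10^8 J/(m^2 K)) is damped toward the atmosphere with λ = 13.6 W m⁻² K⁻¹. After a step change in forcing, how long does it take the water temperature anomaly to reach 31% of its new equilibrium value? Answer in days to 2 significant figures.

170 days

Areal heat capacity C = 5.53×10^8 J/(m^2 K) (given).
τ = C / λ = 5.53×10^8 / 13.6 = 4.07×10^7 s.
Fraction reached: 1 − e^(−t/τ) = 0.31 ⇒ t = −τ ln(1 − 0.31) = τ × 0.371.
t = 1.51×10^7 s = 175 days.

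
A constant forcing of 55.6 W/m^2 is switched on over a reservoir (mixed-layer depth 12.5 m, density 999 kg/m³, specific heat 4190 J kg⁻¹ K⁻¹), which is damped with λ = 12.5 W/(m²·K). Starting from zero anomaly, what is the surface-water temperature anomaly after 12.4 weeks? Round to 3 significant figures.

3.71 K

Areal heat capacity C = ρ c_p D = 999 × 4190 × 12.5 = 5.23×10^7 J/(m^2 K).
τ = C / λ = 5.23×10^7 / 12.5 = 4.19×10^6 s.
Equilibrium anomaly ΔT_eq = F / λ = 55.6 / 12.5 = 4.45 K.
t = 12.4 weeks = 7.50×10^6 s, so t/τ = 1.79.
ΔT(t) = ΔT_eq (1 − e^(−t/τ)) = 4.45 × (1 − e^−1.79) = 3.71 K.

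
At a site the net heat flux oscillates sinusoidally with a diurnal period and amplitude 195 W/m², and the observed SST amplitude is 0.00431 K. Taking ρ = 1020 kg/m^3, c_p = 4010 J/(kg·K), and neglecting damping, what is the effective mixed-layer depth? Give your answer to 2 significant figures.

150 m

ω = 2π / 86400 s = 7.27×10^-5 s⁻¹.
Required C = F₀ / (A ω) = 195 / (0.00431 × 7.27×10^-5) = 6.22×10^8 J/(m²·K).
D = C / (ρ c_p) = 6.22×10^8 / (1020 × 4010) = 152 m.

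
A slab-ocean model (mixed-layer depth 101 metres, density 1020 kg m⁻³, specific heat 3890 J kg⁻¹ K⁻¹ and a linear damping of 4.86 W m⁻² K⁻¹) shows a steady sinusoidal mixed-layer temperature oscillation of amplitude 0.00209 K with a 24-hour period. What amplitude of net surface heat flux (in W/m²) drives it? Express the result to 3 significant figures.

Areal heat capacity C = ρ c_p D = 1020 × 3890 × 101 = 4.01×10^8 J m⁻² K⁻¹.
ω = 2π / 86400 s = 7.27×10^-5 s⁻¹.
√((Cω)² + λ²) = √((29100)² + 4.86²) = 29100 W/(m²·K).
F₀ = A × √((Cω)²+λ²) = 0.00209 × 29100 = 60.9 W/m².

60.9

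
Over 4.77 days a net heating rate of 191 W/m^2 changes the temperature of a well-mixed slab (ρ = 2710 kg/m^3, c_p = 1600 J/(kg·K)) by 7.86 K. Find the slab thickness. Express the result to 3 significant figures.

2.31 m

Heat input Q = F Δt = 191 × 4.12×10^5 s = 7.87×10^7 J/m².
Required areal heat capacity C = Q / ΔT = 1.00×10^7 J/(m²·K).
Depth D = C / (ρ c_p) = 1.00×10^7 / (2710 × 1600) = 2.31 m.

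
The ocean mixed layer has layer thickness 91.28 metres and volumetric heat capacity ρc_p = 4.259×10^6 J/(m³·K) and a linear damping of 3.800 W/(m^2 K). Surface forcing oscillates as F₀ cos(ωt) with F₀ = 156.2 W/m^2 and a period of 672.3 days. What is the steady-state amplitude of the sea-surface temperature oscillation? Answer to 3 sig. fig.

3.70 K

Areal heat capacity C = ρc_p × D = 4.259×10^6 × 91.28 = 3.89×10^8 J/(m^2 K).
Angular frequency ω = 2π / T = 2π / 5.81×10^7 s = 1.08×10^-7 s⁻¹.
√((Cω)² + λ²) = √((42.1)² + 3.800²) = 42.2 W/(m²·K).
Amplitude A = F₀ / √((Cω)²+λ²) = 156.2 / 42.2 = 3.70 K.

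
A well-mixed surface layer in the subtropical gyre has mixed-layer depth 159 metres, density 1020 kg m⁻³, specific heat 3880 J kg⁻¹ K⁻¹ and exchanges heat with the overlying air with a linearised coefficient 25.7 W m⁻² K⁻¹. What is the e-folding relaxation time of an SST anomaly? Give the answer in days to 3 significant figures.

283 days

Areal heat capacity C = ρ c_p D = 1020 × 3880 × 159 = 6.29×10^8 J/(m²·K).
Relaxation time τ = C / λ = 6.29×10^8 / 25.7 = 2.45×10^7 s.
In days: 2.45×10^7 s / (86400 s/day) = 283 days.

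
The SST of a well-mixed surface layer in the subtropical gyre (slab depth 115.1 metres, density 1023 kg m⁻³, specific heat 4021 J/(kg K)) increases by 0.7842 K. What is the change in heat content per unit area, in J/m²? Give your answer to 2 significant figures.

Areal heat capacity C = ρ c_p D = 1023 × 4021 × 115.1 = 4.73×10^8 J/(m²·K).
ΔQ = C ΔT = 4.73×10^8 × 0.7842 = 3.71×10^8 J/m².

3.7×10^8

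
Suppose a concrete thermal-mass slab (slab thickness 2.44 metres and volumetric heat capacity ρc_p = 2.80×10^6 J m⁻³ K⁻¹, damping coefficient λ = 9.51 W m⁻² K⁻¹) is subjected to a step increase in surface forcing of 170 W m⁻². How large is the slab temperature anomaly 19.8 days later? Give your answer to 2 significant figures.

16 K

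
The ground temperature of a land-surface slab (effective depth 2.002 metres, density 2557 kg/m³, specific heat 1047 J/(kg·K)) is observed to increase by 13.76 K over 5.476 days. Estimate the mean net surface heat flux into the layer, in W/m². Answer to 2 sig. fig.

Areal heat capacity C = ρ c_p D = 2557 × 1047 × 2.002 = 5.36×10^6 J/(m^2 K).
Required heat per unit area: Q = C ΔT = 5.36×10^6 × 13.76 = 7.37×10^7 J/m².
Flux F = Q / Δt = 7.37×10^7 / 4.73×10^5 s = 156 W/m².

160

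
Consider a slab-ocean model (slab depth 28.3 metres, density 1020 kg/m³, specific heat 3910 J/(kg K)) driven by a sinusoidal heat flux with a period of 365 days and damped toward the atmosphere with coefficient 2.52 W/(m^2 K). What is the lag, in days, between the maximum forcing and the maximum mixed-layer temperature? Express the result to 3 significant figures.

Areal heat capacity C = ρ c_p D = 1020 × 3910 × 28.3 = 1.13×10^8 J/(m²·K).
ω = 2π / 3.15×10^7 s = 1.99×10^-7 s⁻¹.
Phase lag φ = arctan(Cω/λ) = arctan(22.5/2.52) = 1.46 rad.
Time lag = φ / ω = 1.46 / 1.99×10^-7 = 7.32×10^6 s = 84.8 days.

84.8 days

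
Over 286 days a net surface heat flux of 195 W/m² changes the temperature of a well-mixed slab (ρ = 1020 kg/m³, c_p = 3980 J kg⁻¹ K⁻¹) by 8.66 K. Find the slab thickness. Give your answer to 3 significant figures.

Heat input Q = F Δt = 195 × 2.47×10^7 s = 4.82×10^9 J/m².
Required areal heat capacity C = Q / ΔT = 5.56×10^8 J/(m²·K).
Depth D = C / (ρ c_p) = 5.56×10^8 / (1020 × 3980) = 137 m.

137 m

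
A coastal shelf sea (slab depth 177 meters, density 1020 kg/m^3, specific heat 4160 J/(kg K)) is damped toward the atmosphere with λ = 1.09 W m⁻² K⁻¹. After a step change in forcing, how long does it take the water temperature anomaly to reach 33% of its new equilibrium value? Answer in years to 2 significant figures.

8.7 years

Areal heat capacity C = ρ c_p D = 1020 × 4160 × 177 = 7.51×10^8 J/(m²·K).
τ = C / λ = 7.51×10^8 / 1.09 = 6.89×10^8 s.
Fraction reached: 1 − e^(−t/τ) = 0.33 ⇒ t = −τ ln(1 − 0.33) = τ × 0.400.
t = 2.76×10^8 s = 8.74 years.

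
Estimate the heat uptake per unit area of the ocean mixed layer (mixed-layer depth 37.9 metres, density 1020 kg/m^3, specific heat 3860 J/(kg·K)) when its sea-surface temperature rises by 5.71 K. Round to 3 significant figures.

8.52×10^8

Areal heat capacity C = ρ c_p D = 1020 × 3860 × 37.9 = 1.49×10^8 J/(m²·K).
ΔQ = C ΔT = 1.49×10^8 × 5.71 = 8.52×10^8 J/m².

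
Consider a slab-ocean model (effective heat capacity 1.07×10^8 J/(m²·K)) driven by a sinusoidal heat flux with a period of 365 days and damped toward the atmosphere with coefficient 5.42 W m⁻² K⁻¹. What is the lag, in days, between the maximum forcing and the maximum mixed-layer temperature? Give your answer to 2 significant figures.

77 days

Areal heat capacity C = 1.07×10^8 J/(m²·K) (given).
ω = 2π / 3.15×10^7 s = 1.99×10^-7 s⁻¹.
Phase lag φ = arctan(Cω/λ) = arctan(21.3/5.42) = 1.32 rad.
Time lag = φ / ω = 1.32 / 1.99×10^-7 = 6.63×10^6 s = 76.8 days.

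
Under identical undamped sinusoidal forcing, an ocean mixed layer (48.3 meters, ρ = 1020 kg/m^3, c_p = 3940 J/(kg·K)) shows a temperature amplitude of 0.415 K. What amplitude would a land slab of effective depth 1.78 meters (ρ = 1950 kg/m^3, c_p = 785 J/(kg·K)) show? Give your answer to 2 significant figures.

C_ocean = 1.94×10^8 J/(m²·K); C_land = 2.72×10^6 J/(m²·K).
A ∝ 1/C ⇒ A_land = A_ocean × C_ocean/C_land = 0.415 × 71.2 = 29.6 K.

30 K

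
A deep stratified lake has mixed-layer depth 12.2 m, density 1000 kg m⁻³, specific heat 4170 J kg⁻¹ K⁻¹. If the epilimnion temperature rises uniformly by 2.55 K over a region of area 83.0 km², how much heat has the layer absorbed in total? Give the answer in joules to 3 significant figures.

1.08×10^16 J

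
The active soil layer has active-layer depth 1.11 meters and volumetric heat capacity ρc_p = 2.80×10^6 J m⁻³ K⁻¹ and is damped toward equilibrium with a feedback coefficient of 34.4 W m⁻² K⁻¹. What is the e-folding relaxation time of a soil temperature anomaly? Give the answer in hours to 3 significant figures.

25.1 hours

Areal heat capacity C = ρc_p × D = 2.80×10^6 × 1.11 = 3.11×10^6 J/(m^2 K).
Relaxation time τ = C / λ = 3.11×10^6 / 34.4 = 90300 s.
In hours: 90300 s / (3600 s/hour) = 25.1 hours.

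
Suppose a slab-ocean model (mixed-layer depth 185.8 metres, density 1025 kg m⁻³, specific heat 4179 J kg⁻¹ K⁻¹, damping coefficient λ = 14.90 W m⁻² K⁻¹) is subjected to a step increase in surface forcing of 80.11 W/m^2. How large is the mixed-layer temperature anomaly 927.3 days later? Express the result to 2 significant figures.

Areal heat capacity C = ρ c_p D = 1025 × 4179 × 185.8 = 7.96×10^8 J/(m²·K).
τ = C / λ = 7.96×10^8 / 14.90 = 5.34×10^7 s.
Equilibrium anomaly ΔT_eq = F / λ = 80.11 / 14.90 = 5.38 K.
t = 927.3 days = 8.01×10^7 s, so t/τ = 1.50.
ΔT(t) = ΔT_eq (1 − e^(−t/τ)) = 5.38 × (1 − e^−1.50) = 4.18 K.

4.2 K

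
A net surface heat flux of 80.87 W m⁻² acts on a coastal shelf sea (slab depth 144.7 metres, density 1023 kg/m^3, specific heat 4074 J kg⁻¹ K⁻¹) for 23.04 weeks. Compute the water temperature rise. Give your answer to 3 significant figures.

1.87 K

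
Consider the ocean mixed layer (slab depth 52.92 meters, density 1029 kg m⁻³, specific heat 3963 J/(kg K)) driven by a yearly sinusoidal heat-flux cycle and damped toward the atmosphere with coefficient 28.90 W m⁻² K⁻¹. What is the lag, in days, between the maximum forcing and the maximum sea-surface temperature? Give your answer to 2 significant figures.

57 days

Areal heat capacity C = ρ c_p D = 1029 × 3963 × 52.92 = 2.16×10^8 J/(m^2 K).
ω = 2π / 3.15×10^7 s = 1.99×10^-7 s⁻¹.
Phase lag φ = arctan(Cω/λ) = arctan(43.0/28.90) = 0.979 rad.
Time lag = φ / ω = 0.979 / 1.99×10^-7 = 4.91×10^6 s = 56.9 days.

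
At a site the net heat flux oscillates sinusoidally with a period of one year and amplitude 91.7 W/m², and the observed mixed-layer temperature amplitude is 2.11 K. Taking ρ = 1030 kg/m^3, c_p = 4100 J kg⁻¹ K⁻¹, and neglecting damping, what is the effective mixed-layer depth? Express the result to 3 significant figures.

51.7 m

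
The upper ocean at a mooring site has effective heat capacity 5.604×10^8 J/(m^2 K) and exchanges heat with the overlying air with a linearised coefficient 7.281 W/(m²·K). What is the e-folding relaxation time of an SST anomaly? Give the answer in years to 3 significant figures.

Areal heat capacity C = 5.604×10^8 J/(m^2 K) (given).
Relaxation time τ = C / λ = 5.60×10^8 / 7.281 = 7.70×10^7 s.
In years: 7.70×10^7 s / (3.156×10^7 s/year) = 2.44 years.

2.44 years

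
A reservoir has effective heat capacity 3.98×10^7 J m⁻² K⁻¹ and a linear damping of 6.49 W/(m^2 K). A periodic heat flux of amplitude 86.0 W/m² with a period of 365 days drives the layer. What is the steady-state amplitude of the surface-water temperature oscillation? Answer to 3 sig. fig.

Areal heat capacity C = 3.98×10^7 J m⁻² K⁻¹ (given).
Angular frequency ω = 2π / T = 2π / 3.15×10^7 s = 1.99×10^-7 s⁻¹.
√((Cω)² + λ²) = √((7.93)² + 6.49²) = 10.2 W/(m²·K).
Amplitude A = F₀ / √((Cω)²+λ²) = 86.0 / 10.2 = 8.39 K.

8.39 K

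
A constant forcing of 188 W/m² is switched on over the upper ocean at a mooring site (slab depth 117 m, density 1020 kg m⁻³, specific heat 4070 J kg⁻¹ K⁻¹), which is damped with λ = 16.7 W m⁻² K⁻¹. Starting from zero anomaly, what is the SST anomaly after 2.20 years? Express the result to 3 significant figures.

Areal heat capacity C = ρ c_p D = 1020 × 4070 × 117 = 4.86×10^8 J/(m^2 K).
τ = C / λ = 4.86×10^8 / 16.7 = 2.91×10^7 s.
Equilibrium anomaly ΔT_eq = F / λ = 188 / 16.7 = 11.3 K.
t = 2.20 years = 6.94×10^7 s, so t/τ = 2.39.
ΔT(t) = ΔT_eq (1 − e^(−t/τ)) = 11.3 × (1 − e^−2.39) = 10.2 K.

10.2 K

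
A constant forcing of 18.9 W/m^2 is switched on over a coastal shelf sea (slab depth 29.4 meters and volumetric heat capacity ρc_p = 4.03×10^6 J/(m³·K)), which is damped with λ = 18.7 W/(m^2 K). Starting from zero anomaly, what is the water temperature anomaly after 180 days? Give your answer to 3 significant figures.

0.924 K

Areal heat capacity C = ρc_p × D = 4.03×10^6 × 29.4 = 1.18×10^8 J m⁻² K⁻¹.
τ = C / λ = 1.18×10^8 / 18.7 = 6.34×10^6 s.
Equilibrium anomaly ΔT_eq = F / λ = 18.9 / 18.7 = 1.01 K.
t = 180 days = 1.56×10^7 s, so t/τ = 2.45.
ΔT(t) = ΔT_eq (1 − e^(−t/τ)) = 1.01 × (1 − e^−2.45) = 0.924 K.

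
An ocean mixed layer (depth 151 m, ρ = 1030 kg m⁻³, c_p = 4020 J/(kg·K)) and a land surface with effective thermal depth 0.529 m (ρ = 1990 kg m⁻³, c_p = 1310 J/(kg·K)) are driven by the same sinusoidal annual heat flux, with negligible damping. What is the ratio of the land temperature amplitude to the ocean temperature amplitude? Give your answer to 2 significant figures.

C_ocean = 1030 × 4020 × 151 = 6.25×10^8 J/(m²·K).
C_land = 1990 × 1310 × 0.529 = 1.38×10^6 J/(m²·K).
Undamped amplitude ∝ 1/C, so A_land/A_ocean = C_ocean/C_land = 453.

450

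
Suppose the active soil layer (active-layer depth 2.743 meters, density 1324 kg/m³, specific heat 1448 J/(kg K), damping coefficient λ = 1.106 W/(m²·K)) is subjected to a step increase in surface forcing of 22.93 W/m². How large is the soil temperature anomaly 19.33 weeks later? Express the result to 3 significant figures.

Areal heat capacity C = ρ c_p D = 1324 × 1448 × 2.743 = 5.26×10^6 J m⁻² K⁻¹.
τ = C / λ = 5.26×10^6 / 1.106 = 4.75×10^6 s.
Equilibrium anomaly ΔT_eq = F / λ = 22.93 / 1.106 = 20.7 K.
t = 19.33 weeks = 1.17×10^7 s, so t/τ = 2.46.
ΔT(t) = ΔT_eq (1 − e^(−t/τ)) = 20.7 × (1 − e^−2.46) = 19.0 K.

19.0 K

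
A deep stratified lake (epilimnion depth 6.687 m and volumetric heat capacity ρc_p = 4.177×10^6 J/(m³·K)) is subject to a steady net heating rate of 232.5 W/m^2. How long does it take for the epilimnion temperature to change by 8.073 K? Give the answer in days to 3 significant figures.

11.2 days

Areal heat capacity C = ρc_p × D = 4.177×10^6 × 6.687 = 2.79×10^7 J/(m^2 K).
Time required: Δt = C ΔT / F = 2.79×10^7 × 8.073 / 232.5 = 9.70×10^5 s.
In days: 9.70×10^5 s / (86400 s/day) = 11.2 days.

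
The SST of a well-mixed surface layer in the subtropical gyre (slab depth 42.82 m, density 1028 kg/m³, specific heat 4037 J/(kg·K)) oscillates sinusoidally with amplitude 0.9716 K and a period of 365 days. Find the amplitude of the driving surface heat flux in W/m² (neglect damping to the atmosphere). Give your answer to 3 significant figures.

34.4

Areal heat capacity C = ρ c_p D = 1028 × 4037 × 42.82 = 1.78×10^8 J/(m²·K).
ω = 2π / 3.15×10^7 s = 1.99×10^-7 s⁻¹.
Cω = 1.78×10^8 × 1.99×10^-7 = 35.4 W/(m²·K).
F₀ = A × Cω = 0.9716 × 35.4 = 34.4 W/m².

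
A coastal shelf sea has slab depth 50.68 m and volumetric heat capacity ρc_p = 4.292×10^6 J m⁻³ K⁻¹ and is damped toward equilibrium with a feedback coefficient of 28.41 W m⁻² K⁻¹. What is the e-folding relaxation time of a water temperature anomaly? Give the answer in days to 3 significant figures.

88.6 days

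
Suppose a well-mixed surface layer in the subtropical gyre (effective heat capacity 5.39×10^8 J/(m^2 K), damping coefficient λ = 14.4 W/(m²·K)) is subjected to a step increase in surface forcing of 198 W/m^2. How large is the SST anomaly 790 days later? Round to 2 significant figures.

12 K

Areal heat capacity C = 5.39×10^8 J/(m^2 K) (given).
τ = C / λ = 5.39×10^8 / 14.4 = 3.74×10^7 s.
Equilibrium anomaly ΔT_eq = F / λ = 198 / 14.4 = 13.8 K.
t = 790 days = 6.83×10^7 s, so t/τ = 1.82.
ΔT(t) = ΔT_eq (1 − e^(−t/τ)) = 13.8 × (1 − e^−1.82) = 11.5 K.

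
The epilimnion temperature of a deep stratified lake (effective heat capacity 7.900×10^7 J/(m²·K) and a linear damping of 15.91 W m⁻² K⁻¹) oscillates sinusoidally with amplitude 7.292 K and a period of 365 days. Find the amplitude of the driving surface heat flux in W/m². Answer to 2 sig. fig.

160

Areal heat capacity C = 7.900×10^7 J/(m²·K) (given).
ω = 2π / 3.15×10^7 s = 1.99×10^-7 s⁻¹.
√((Cω)² + λ²) = √((15.7)² + 15.91²) = 22.4 W/(m²·K).
F₀ = A × √((Cω)²+λ²) = 7.292 × 22.4 = 163 W/m².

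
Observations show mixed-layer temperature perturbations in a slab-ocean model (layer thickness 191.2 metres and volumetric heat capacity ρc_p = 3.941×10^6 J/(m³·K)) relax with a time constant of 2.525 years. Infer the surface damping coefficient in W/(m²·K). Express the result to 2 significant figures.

Areal heat capacity C = ρc_p × D = 3.941×10^6 × 191.2 = 7.54×10^8 J/(m^2 K).
τ = 2.525 years = 7.97×10^7 s.
λ = C / τ = 7.54×10^8 / 7.97×10^7 = 9.46 W/(m²·K).

9.5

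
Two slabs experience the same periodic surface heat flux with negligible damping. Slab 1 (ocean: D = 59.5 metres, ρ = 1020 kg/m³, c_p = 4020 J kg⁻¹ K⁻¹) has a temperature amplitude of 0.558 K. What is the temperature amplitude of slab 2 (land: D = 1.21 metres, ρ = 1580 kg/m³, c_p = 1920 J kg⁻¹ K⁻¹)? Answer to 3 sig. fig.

37.1 K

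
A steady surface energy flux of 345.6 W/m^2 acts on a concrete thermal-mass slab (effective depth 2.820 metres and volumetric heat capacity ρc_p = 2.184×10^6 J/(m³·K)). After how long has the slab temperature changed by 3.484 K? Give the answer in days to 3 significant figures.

0.719 days

Areal heat capacity C = ρc_p × D = 2.184×10^6 × 2.820 = 6.16×10^6 J m⁻² K⁻¹.
Time required: Δt = C ΔT / F = 6.16×10^6 × 3.484 / 345.6 = 62100 s.
In days: 62100 s / (86400 s/day) = 0.719 days.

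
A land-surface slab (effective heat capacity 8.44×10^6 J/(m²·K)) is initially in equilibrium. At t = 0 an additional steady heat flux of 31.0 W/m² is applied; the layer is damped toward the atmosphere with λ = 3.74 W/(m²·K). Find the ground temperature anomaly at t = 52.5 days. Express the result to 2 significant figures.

7.2 K

Areal heat capacity C = 8.44×10^6 J/(m²·K) (given).
τ = C / λ = 8.44×10^6 / 3.74 = 2.26×10^6 s.
Equilibrium anomaly ΔT_eq = F / λ = 31.0 / 3.74 = 8.29 K.
t = 52.5 days = 4.54×10^6 s, so t/τ = 2.01.
ΔT(t) = ΔT_eq (1 − e^(−t/τ)) = 8.29 × (1 − e^−2.01) = 7.18 K.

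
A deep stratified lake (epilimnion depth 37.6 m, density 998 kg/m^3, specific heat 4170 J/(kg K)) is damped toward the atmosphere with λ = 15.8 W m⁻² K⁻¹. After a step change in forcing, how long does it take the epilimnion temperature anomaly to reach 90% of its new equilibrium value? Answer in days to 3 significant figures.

264 days

Areal heat capacity C = ρ c_p D = 998 × 4170 × 37.6 = 1.56×10^8 J m⁻² K⁻¹.
τ = C / λ = 1.56×10^8 / 15.8 = 9.90×10^6 s.
Fraction reached: 1 − e^(−t/τ) = 0.90 ⇒ t = −τ ln(1 − 0.90) = τ × 2.30.
t = 2.28×10^7 s = 264 days.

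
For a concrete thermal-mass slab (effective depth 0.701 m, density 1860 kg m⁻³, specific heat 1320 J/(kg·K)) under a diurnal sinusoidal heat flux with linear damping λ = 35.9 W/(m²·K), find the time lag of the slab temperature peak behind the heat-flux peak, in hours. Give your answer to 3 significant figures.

Areal heat capacity C = ρ c_p D = 1860 × 1320 × 0.701 = 1.72×10^6 J m⁻² K⁻¹.
ω = 2π / 86400 s = 7.27×10^-5 s⁻¹.
Phase lag φ = arctan(Cω/λ) = arctan(125/35.9) = 1.29 rad.
Time lag = φ / ω = 1.29 / 7.27×10^-5 = 17800 s = 4.93 hours.

4.93 hours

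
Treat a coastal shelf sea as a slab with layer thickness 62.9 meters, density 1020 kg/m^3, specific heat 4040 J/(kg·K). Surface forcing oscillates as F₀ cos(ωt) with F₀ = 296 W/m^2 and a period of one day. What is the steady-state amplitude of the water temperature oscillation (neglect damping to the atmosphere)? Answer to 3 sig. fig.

0.0157 K

Areal heat capacity C = ρ c_p D = 1020 × 4040 × 62.9 = 2.59×10^8 J m⁻² K⁻¹.
Angular frequency ω = 2π / T = 2π / 86400 s = 7.27×10^-5 s⁻¹.
Cω = 2.59×10^8 × 7.27×10^-5 = 18800 W/(m²·K).
Amplitude A = F₀ / (Cω) = 296 / 18800 = 0.0157 K.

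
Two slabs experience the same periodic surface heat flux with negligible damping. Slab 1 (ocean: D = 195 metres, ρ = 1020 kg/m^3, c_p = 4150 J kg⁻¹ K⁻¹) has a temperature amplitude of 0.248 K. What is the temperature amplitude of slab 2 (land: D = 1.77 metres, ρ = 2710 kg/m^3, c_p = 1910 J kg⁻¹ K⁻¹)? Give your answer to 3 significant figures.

C_ocean = 8.25×10^8 J/(m²·K); C_land = 9.16×10^6 J/(m²·K).
A ∝ 1/C ⇒ A_land = A_ocean × C_ocean/C_land = 0.248 × 90.1 = 22.3 K.

22.3 K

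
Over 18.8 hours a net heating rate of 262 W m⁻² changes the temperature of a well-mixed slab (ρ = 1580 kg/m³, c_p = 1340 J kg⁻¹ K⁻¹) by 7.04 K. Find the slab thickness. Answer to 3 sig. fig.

1.19 m

Heat input Q = F Δt = 262 × 67700 s = 1.77×10^7 J/m².
Required areal heat capacity C = Q / ΔT = 2.52×10^6 J/(m²·K).
Depth D = C / (ρ c_p) = 2.52×10^6 / (1580 × 1340) = 1.19 m.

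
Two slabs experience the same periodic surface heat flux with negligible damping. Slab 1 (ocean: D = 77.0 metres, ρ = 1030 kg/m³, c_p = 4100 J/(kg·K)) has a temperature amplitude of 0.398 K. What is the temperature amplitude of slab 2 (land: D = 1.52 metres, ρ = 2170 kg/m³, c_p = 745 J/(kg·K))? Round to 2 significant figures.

C_ocean = 3.25×10^8 J/(m²·K); C_land = 2.46×10^6 J/(m²·K).
A ∝ 1/C ⇒ A_land = A_ocean × C_ocean/C_land = 0.398 × 132 = 52.7 K.

53 K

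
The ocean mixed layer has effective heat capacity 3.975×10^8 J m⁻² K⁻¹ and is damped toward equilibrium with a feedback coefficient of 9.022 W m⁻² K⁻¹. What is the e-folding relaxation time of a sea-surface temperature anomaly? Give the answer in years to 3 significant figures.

1.40 years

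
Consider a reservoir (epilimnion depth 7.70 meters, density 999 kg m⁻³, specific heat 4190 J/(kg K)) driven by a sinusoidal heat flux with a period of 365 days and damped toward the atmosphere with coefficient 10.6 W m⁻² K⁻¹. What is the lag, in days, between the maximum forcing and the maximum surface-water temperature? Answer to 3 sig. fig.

Areal heat capacity C = ρ c_p D = 999 × 4190 × 7.70 = 3.22×10^7 J/(m²·K).
ω = 2π / 3.15×10^7 s = 1.99×10^-7 s⁻¹.
Phase lag φ = arctan(Cω/λ) = arctan(6.42/10.6) = 0.545 rad.
Time lag = φ / ω = 0.545 / 1.99×10^-7 = 2.73×10^6 s = 31.6 days.

31.6 days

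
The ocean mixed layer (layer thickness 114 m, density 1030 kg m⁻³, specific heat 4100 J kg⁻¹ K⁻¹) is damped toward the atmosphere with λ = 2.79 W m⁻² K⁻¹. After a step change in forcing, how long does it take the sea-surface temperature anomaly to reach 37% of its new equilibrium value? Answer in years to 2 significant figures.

Areal heat capacity C = ρ c_p D = 1030 × 4100 × 114 = 4.81×10^8 J/(m^2 K).
τ = C / λ = 4.81×10^8 / 2.79 = 1.73×10^8 s.
Fraction reached: 1 − e^(−t/τ) = 0.37 ⇒ t = −τ ln(1 − 0.37) = τ × 0.462.
t = 7.97×10^7 s = 2.53 years.

2.5 years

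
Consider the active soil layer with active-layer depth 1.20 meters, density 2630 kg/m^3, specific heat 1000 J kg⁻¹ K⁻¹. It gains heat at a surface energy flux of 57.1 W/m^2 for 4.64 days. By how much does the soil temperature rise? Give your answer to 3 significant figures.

7.25 K

Areal heat capacity C = ρ c_p D = 2630 × 1000 × 1.20 = 3.16×10^6 J/(m²·K).
Net heat input Q = F Δt = 57.1 × (4.64 days × 86400 s/day) = 2.29×10^7 J/m².
ΔT = Q / C = 2.29×10^7 / 3.16×10^6 = 7.25 K.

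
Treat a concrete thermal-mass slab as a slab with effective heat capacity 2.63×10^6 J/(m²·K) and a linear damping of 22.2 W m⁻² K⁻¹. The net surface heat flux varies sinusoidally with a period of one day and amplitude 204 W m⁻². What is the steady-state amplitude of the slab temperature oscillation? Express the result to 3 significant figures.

1.06 K

Areal heat capacity C = 2.63×10^6 J/(m²·K) (given).
Angular frequency ω = 2π / T = 2π / 86400 s = 7.27×10^-5 s⁻¹.
√((Cω)² + λ²) = √((191)² + 22.2²) = 193 W/(m²·K).
Amplitude A = F₀ / √((Cω)²+λ²) = 204 / 193 = 1.06 K.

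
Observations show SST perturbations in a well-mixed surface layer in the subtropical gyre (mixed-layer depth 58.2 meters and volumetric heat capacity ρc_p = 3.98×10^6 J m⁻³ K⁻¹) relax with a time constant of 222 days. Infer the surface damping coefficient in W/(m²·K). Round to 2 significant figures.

12

Areal heat capacity C = ρc_p × D = 3.98×10^6 × 58.2 = 2.32×10^8 J/(m^2 K).
τ = 222 days = 1.92×10^7 s.
λ = C / τ = 2.32×10^8 / 1.92×10^7 = 12.1 W/(m²·K).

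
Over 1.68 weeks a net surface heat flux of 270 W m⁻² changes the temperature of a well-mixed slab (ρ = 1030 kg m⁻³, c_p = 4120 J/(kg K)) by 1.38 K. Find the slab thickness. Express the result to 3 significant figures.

46.8 m

Heat input Q = F Δt = 270 × 1.02×10^6 s = 2.74×10^8 J/m².
Required areal heat capacity C = Q / ΔT = 1.99×10^8 J/(m²·K).
Depth D = C / (ρ c_p) = 1.99×10^8 / (1030 × 4120) = 46.8 m.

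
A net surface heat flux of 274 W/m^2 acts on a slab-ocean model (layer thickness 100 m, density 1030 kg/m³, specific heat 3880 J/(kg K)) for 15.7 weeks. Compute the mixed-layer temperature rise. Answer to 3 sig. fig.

6.51 K

Areal heat capacity C = ρ c_p D = 1030 × 3880 × 100 = 4.00×10^8 J/(m²·K).
Net heat input Q = F Δt = 274 × (15.7 weeks × 6.048×10^5 s/week) = 2.60×10^9 J/m².
ΔT = Q / C = 2.60×10^9 / 4.00×10^8 = 6.51 K.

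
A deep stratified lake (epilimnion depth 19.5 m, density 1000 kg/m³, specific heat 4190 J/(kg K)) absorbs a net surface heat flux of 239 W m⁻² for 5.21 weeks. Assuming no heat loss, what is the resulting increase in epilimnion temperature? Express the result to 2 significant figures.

9.2 K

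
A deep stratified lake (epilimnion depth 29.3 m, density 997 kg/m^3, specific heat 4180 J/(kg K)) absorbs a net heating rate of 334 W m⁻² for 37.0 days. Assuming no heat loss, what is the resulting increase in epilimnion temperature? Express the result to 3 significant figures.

Areal heat capacity C = ρ c_p D = 997 × 4180 × 29.3 = 1.22×10^8 J/(m²·K).
Net heat input Q = F Δt = 334 × (37.0 days × 86400 s/day) = 1.07×10^9 J/m².
ΔT = Q / C = 1.07×10^9 / 1.22×10^8 = 8.74 K.

8.74 K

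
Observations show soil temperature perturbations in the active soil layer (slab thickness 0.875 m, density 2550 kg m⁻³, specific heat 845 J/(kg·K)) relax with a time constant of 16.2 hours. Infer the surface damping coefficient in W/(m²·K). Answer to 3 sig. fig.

32.3

Areal heat capacity C = ρ c_p D = 2550 × 845 × 0.875 = 1.89×10^6 J m⁻² K⁻¹.
τ = 16.2 hours = 58300 s.
λ = C / τ = 1.89×10^6 / 58300 = 32.3 W/(m²·K).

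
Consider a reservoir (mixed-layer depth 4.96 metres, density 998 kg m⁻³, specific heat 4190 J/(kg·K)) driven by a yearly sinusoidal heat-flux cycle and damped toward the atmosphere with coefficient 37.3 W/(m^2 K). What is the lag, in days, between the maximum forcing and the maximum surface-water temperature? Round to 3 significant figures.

Areal heat capacity C = ρ c_p D = 998 × 4190 × 4.96 = 2.07×10^7 J m⁻² K⁻¹.
ω = 2π / 3.15×10^7 s = 1.99×10^-7 s⁻¹.
Phase lag φ = arctan(Cω/λ) = arctan(4.13/37.3) = 0.110 rad.
Time lag = φ / ω = 0.110 / 1.99×10^-7 = 5.54×10^5 s = 6.41 days.

6.41 days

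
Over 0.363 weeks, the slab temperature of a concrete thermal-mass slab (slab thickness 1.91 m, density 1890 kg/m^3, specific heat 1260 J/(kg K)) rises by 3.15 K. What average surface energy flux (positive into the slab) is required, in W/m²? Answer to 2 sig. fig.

Areal heat capacity C = ρ c_p D = 1890 × 1260 × 1.91 = 4.55×10^6 J m⁻² K⁻¹.
Required heat per unit area: Q = C ΔT = 4.55×10^6 × 3.15 = 1.43×10^7 J/m².
Flux F = Q / Δt = 1.43×10^7 / 2.20×10^5 s = 65.3 W/m².

65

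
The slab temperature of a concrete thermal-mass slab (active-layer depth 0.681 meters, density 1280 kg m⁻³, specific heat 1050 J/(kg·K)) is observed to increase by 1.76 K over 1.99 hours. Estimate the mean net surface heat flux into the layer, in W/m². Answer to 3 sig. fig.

Areal heat capacity C = ρ c_p D = 1280 × 1050 × 0.681 = 9.15×10^5 J m⁻² K⁻¹.
Required heat per unit area: Q = C ΔT = 9.15×10^5 × 1.76 = 1.61×10^6 J/m².
Flux F = Q / Δt = 1.61×10^6 / 7160 s = 225 W/m².

225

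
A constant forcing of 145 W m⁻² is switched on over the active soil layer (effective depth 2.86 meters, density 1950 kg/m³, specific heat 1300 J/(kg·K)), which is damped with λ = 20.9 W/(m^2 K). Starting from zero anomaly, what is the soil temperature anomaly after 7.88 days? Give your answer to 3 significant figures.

Areal heat capacity C = ρ c_p D = 1950 × 1300 × 2.86 = 7.25×10^6 J m⁻² K⁻¹.
τ = C / λ = 7.25×10^6 / 20.9 = 3.47×10^5 s.
Equilibrium anomaly ΔT_eq = F / λ = 145 / 20.9 = 6.94 K.
t = 7.88 days = 6.81×10^5 s, so t/τ = 1.96.
ΔT(t) = ΔT_eq (1 − e^(−t/τ)) = 6.94 × (1 − e^−1.96) = 5.96 K.

5.96 K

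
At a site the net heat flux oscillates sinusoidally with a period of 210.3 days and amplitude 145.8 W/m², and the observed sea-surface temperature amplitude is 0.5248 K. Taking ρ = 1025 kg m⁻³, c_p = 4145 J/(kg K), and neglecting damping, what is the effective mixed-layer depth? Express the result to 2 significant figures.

ω = 2π / 1.82×10^7 s = 3.46×10^-7 s⁻¹.
Required C = F₀ / (A ω) = 145.8 / (0.5248 × 3.46×10^-7) = 8.03×10^8 J/(m²·K).
D = C / (ρ c_p) = 8.03×10^8 / (1025 × 4145) = 189 m.

190 m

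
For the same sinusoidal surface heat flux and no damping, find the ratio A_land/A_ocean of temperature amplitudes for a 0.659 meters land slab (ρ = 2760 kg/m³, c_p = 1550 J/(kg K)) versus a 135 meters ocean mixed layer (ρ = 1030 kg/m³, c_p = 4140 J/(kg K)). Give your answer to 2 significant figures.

200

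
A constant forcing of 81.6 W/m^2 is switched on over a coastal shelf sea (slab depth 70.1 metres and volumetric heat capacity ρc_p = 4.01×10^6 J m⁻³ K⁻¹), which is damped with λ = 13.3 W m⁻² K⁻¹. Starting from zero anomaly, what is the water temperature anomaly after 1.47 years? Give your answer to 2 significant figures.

5.5 K

Areal heat capacity C = ρc_p × D = 4.01×10^6 × 70.1 = 2.81×10^8 J/(m²·K).
τ = C / λ = 2.81×10^8 / 13.3 = 2.11×10^7 s.
Equilibrium anomaly ΔT_eq = F / λ = 81.6 / 13.3 = 6.14 K.
t = 1.47 years = 4.64×10^7 s, so t/τ = 2.19.
ΔT(t) = ΔT_eq (1 − e^(−t/τ)) = 6.14 × (1 − e^−2.19) = 5.45 K.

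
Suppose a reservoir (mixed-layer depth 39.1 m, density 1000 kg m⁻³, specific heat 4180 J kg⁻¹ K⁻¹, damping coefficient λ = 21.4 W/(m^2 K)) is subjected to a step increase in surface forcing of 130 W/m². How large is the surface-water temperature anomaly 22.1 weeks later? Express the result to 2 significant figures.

5.0 K

Areal heat capacity C = ρ c_p D = 1000 × 4180 × 39.1 = 1.63×10^8 J/(m²·K).
τ = C / λ = 1.63×10^8 / 21.4 = 7.64×10^6 s.
Equilibrium anomaly ΔT_eq = F / λ = 130 / 21.4 = 6.07 K.
t = 22.1 weeks = 1.34×10^7 s, so t/τ = 1.75.
ΔT(t) = ΔT_eq (1 − e^(−t/τ)) = 6.07 × (1 − e^−1.75) = 5.02 K.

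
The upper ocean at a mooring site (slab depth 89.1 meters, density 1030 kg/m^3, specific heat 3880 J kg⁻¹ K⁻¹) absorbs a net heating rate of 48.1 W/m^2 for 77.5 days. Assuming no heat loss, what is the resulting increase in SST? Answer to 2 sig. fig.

0.90 K

Areal heat capacity C = ρ c_p D = 1030 × 3880 × 89.1 = 3.56×10^8 J m⁻² K⁻¹.
Net heat input Q = F Δt = 48.1 × (77.5 days × 86400 s/day) = 3.22×10^8 J/m².
ΔT = Q / C = 3.22×10^8 / 3.56×10^8 = 0.905 K.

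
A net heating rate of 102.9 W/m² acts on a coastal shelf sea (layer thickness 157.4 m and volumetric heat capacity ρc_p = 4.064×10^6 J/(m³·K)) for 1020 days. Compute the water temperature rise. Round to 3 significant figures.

14.2 K

Areal heat capacity C = ρc_p × D = 4.064×10^6 × 157.4 = 6.40×10^8 J/(m^2 K).
Net heat input Q = F Δt = 102.9 × (1020 days × 86400 s/day) = 9.07×10^9 J/m².
ΔT = Q / C = 9.07×10^9 / 6.40×10^8 = 14.2 K.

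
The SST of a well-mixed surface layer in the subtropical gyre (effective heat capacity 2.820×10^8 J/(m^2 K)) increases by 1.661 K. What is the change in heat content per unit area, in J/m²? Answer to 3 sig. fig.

Areal heat capacity C = 2.820×10^8 J/(m^2 K) (given).
ΔQ = C ΔT = 2.82×10^8 × 1.661 = 4.68×10^8 J/m².

4.68×10^8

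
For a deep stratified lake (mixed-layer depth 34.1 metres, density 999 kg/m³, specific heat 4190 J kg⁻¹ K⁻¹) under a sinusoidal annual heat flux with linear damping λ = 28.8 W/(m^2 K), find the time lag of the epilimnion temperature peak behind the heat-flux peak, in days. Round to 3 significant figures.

Areal heat capacity C = ρ c_p D = 999 × 4190 × 34.1 = 1.43×10^8 J/(m^2 K).
ω = 2π / 3.15×10^7 s = 1.99×10^-7 s⁻¹.
Phase lag φ = arctan(Cω/λ) = arctan(28.4/28.8) = 0.779 rad.
Time lag = φ / ω = 0.779 / 1.99×10^-7 = 3.91×10^6 s = 45.3 days.

45.3 days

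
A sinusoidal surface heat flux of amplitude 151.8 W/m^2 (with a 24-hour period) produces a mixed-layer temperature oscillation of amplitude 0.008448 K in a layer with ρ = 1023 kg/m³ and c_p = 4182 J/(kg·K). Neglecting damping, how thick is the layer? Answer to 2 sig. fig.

ω = 2π / 86400 s = 7.27×10^-5 s⁻¹.
Required C = F₀ / (A ω) = 151.8 / (0.008448 × 7.27×10^-5) = 2.47×10^8 J/(m²·K).
D = C / (ρ c_p) = 2.47×10^8 / (1023 × 4182) = 57.8 m.

58 m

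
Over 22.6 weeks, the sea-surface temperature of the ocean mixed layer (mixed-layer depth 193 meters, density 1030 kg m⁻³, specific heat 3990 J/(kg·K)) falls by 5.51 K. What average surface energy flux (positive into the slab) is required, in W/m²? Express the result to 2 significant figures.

-320

Areal heat capacity C = ρ c_p D = 1030 × 3990 × 193 = 7.93×10^8 J m⁻² K⁻¹.
Required heat per unit area: Q = C ΔT = 7.93×10^8 × -5.51 = -4.37×10^9 J/m².
Flux F = Q / Δt = -4.37×10^9 / 1.37×10^7 s = -320 W/m².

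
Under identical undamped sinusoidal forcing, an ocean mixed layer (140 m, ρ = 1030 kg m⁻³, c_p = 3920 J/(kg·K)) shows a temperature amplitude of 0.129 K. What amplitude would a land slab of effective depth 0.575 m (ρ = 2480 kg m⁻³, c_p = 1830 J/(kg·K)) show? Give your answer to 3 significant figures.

C_ocean = 5.65×10^8 J/(m²·K); C_land = 2.61×10^6 J/(m²·K).
A ∝ 1/C ⇒ A_land = A_ocean × C_ocean/C_land = 0.129 × 217 = 27.9 K.

27.9 K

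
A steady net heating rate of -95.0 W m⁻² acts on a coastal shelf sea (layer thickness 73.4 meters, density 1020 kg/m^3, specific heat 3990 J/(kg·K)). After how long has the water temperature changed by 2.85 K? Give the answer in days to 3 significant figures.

Areal heat capacity C = ρ c_p D = 1020 × 3990 × 73.4 = 2.99×10^8 J m⁻² K⁻¹.
Time required: Δt = C ΔT / F = 2.99×10^8 × -2.85 / -95.0 = 8.96×10^6 s.
In days: 8.96×10^6 s / (86400 s/day) = 104 days.

104 days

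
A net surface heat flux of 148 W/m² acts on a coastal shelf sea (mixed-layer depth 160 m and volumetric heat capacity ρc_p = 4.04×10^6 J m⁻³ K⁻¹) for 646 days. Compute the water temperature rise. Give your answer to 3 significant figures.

12.8 K

Areal heat capacity C = ρc_p × D = 4.04×10^6 × 160 = 6.46×10^8 J/(m^2 K).
Net heat input Q = F Δt = 148 × (646 days × 86400 s/day) = 8.26×10^9 J/m².
ΔT = Q / C = 8.26×10^9 / 6.46×10^8 = 12.8 K.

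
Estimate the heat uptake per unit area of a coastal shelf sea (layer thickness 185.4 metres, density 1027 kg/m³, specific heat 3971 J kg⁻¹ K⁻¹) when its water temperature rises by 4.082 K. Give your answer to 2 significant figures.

Areal heat capacity C = ρ c_p D = 1027 × 3971 × 185.4 = 7.56×10^8 J/(m²·K).
ΔQ = C ΔT = 7.56×10^8 × 4.082 = 3.09×10^9 J/m².

3.1×10^9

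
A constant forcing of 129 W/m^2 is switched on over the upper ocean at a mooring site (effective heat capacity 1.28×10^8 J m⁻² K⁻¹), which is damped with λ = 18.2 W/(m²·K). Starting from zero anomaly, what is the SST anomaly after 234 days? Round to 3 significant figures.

6.69 K

Areal heat capacity C = 1.28×10^8 J m⁻² K⁻¹ (given).
τ = C / λ = 1.28×10^8 / 18.2 = 7.03×10^6 s.
Equilibrium anomaly ΔT_eq = F / λ = 129 / 18.2 = 7.09 K.
t = 234 days = 2.02×10^7 s, so t/τ = 2.87.
ΔT(t) = ΔT_eq (1 − e^(−t/τ)) = 7.09 × (1 − e^−2.87) = 6.69 K.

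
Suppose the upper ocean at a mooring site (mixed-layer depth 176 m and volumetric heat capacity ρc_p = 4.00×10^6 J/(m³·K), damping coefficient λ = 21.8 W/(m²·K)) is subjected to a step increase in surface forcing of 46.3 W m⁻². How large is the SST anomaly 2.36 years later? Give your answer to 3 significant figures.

1.91 K

Areal heat capacity C = ρc_p × D = 4.00×10^6 × 176 = 7.04×10^8 J/(m²·K).
τ = C / λ = 7.04×10^8 / 21.8 = 3.23×10^7 s.
Equilibrium anomaly ΔT_eq = F / λ = 46.3 / 21.8 = 2.12 K.
t = 2.36 years = 7.45×10^7 s, so t/τ = 2.31.
ΔT(t) = ΔT_eq (1 − e^(−t/τ)) = 2.12 × (1 − e^−2.31) = 1.91 K.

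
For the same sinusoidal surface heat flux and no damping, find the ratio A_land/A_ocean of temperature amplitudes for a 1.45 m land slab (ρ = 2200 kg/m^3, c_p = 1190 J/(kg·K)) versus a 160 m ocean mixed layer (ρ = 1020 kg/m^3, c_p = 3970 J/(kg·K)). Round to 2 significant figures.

C_ocean = 1020 × 3970 × 160 = 6.48×10^8 J/(m²·K).
C_land = 2200 × 1190 × 1.45 = 3.80×10^6 J/(m²·K).
Undamped amplitude ∝ 1/C, so A_land/A_ocean = C_ocean/C_land = 171.

170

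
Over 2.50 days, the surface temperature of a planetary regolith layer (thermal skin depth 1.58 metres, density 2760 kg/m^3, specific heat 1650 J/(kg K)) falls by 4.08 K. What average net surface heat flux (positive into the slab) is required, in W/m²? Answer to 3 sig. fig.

Areal heat capacity C = ρ c_p D = 2760 × 1650 × 1.58 = 7.20×10^6 J/(m²·K).
Required heat per unit area: Q = C ΔT = 7.20×10^6 × -4.08 = -2.94×10^7 J/m².
Flux F = Q / Δt = -2.94×10^7 / 2.16×10^5 s = -136 W/m².

-136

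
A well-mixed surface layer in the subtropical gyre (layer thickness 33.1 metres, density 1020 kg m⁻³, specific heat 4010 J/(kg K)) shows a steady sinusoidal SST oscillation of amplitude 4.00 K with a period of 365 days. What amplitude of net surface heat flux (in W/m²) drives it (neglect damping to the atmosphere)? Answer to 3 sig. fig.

108

Areal heat capacity C = ρ c_p D = 1020 × 4010 × 33.1 = 1.35×10^8 J m⁻² K⁻¹.
ω = 2π / 3.15×10^7 s = 1.99×10^-7 s⁻¹.
Cω = 1.35×10^8 × 1.99×10^-7 = 27.0 W/(m²·K).
F₀ = A × Cω = 4.00 × 27.0 = 108 W/m².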